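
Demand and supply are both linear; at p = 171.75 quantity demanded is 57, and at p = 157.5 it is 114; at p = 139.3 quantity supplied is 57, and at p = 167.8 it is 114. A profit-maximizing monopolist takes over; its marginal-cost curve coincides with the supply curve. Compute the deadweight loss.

235.63

Demand slope = (157.5 − 171.75)/(114 − 57) = −0.25, so p = 186 − 0.25q.
Supply slope = (167.8 − 139.3)/(114 − 57) = 0.5, so p = 110.8 + 0.5q.
Competitive equilibrium: 186 − 0.25q = 110.8 + 0.5q → q* = 100.2667, p* = 160.9333.
Marginal revenue: MR = 186 − 0.5q. Set MR = MC: 186 − 0.5q = 110.8 + 0.5q → q_m = 75.2.
Price p_m = 186 − 0.25·75.2 = 167.2; MC(q_m) = 110.8 + 0.5·75.2 = 148.4.
Competitive q* = 100.2667, so Δq = 25.0667; wedge = 167.2 − 148.4 = 18.8.
Deadweight loss = ½ × 25.0667 × 18.8 = 235.63.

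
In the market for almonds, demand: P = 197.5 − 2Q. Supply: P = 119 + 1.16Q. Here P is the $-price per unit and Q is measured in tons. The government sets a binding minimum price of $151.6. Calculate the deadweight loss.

$5.65

Competitive equilibrium: 197.5 − 2Q = 119 + 1.16Q → Q* = 24.8418, P* = 147.8165.
At the floor P = 151.6, quantity demanded = (197.5 − 151.6)/2 = 22.95.
Sellers' marginal cost at Q' = 22.95: 119 + 1.16·22.95 = 145.622.
ΔQ = 24.8418 − 22.95 = 1.8918; wedge = 151.6 − 145.622 = 5.978.
Welfare loss = ½ × 1.8918 × 5.978 = $5.65.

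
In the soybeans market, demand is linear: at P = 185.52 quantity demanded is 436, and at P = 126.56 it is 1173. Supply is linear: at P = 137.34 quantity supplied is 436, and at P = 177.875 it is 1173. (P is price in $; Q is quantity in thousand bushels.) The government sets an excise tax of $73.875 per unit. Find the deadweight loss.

Demand slope = (126.56 − 185.52)/(1173 − 436) = −0.08, so P = 220.4 − 0.08Q.
Supply slope = (177.875 − 137.34)/(1173 − 436) = 0.055, so P = 113.36 + 0.055Q.
Competitive equilibrium: 220.4 − 0.08Q = 113.36 + 0.055Q → Q* = 792.8889, P* = 156.9689.
With the tax, the buyer price exceeds the seller price by 73.875: (220.4 − 0.08Q) − (113.36 + 0.055Q) = 73.875 → Q' = 245.6667.
ΔQ = 792.8889 − 245.6667 = 547.2222; the wedge equals the tax, 73.875.
Welfare loss = ½ × 547.2222 × 73.875 = $20213.02 thousand.

$20213.02 thousand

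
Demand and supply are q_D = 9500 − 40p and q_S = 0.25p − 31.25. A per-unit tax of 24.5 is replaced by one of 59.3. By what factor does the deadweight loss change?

5.858

In inverse form: demand p = 237.5 − 0.025q, supply p = 125 + 4q.
Competitive equilibrium: 237.5 − 0.025q = 125 + 4q → q* = 27.9503, p* = 236.8012.
For a per-unit tax t: Δq = t/4.025, so DWL = ½·t·(t/4.025) = t²/8.05.
At t = 24.5: DWL = 74.565. At t = 59.3: DWL = 436.831.
Ratio = (59.3/24.5)² = 5.858.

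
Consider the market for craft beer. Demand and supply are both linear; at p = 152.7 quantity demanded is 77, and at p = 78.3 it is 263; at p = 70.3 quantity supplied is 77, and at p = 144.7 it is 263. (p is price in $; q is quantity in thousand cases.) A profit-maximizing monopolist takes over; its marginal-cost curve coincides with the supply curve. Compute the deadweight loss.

Demand slope = (78.3 − 152.7)/(263 − 77) = −0.4, so p = 183.5 − 0.4q.
Supply slope = (144.7 − 70.3)/(263 − 77) = 0.4, so p = 39.5 + 0.4q.
Competitive equilibrium: 183.5 − 0.4q = 39.5 + 0.4q → q* = 180, p* = 111.5.
Marginal revenue: MR = 183.5 − 0.8q. Set MR = MC: 183.5 − 0.8q = 39.5 + 0.4q → q_m = 120.
Price p_m = 183.5 − 0.4·120 = 135.5; MC(q_m) = 39.5 + 0.4·120 = 87.5.
Competitive q* = 180, so Δq = 60; wedge = 135.5 − 87.5 = 48.
Welfare loss = ½ × 60 × 48 = $1440 thousand.

$1440 thousand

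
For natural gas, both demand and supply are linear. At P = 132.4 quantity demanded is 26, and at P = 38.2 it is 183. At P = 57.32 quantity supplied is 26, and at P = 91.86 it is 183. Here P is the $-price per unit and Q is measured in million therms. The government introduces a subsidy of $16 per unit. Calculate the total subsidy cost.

$2193.17 million

Demand slope = (38.2 − 132.4)/(183 − 26) = −0.6, so P = 148 − 0.6Q.
Supply slope = (91.86 − 57.32)/(183 − 26) = 0.22, so P = 51.6 + 0.22Q.
Competitive equilibrium: 148 − 0.6Q = 51.6 + 0.22Q → Q* = 117.561, P* = 77.4634.
The subsidy lowers effective supply by 16: P = 35.6 + 0.22Q.
New quantity: 148 − 0.6Q = 35.6 + 0.22Q → Q' = 137.0732.
Total subsidy cost = 16 × 137.0732 = $2193.17 million.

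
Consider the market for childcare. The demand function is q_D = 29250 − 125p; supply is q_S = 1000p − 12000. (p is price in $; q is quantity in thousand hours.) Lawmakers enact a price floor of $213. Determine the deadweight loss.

In inverse form: demand p = 234 − 0.008q, supply p = 12 + 0.001q.
Competitive equilibrium: 234 − 0.008q = 12 + 0.001q → q* = 24666.66667, p* = 36.66667.
At the floor p = 213, quantity demanded = (234 − 213)/0.008 = 2625.
Sellers' marginal cost at q' = 2625: 12 + 0.001·2625 = 14.625.
Δq = 24666.66667 − 2625 = 22041.66667; wedge = 213 − 14.625 = 198.375.
Welfare loss = ½ × 22041.66667 × 198.375 = $2186257.81 thousand.

$2186257.81 thousand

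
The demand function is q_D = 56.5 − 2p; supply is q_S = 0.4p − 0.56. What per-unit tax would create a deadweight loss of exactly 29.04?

13.2

In inverse form: demand p = 28.25 − 0.5q, supply p = 1.4 + 2.5q.
Competitive equilibrium: 28.25 − 0.5q = 1.4 + 2.5q → q* = 8.95, p* = 23.775.
A tax t gives Δq = t/3 and wedge t, so DWL = t²/6.
t²/6 = 29.04 → t² = 174.24 → t = 13.2.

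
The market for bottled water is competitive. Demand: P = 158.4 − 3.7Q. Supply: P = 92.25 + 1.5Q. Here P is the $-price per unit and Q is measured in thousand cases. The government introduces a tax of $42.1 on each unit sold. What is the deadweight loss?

Competitive equilibrium: 158.4 − 3.7Q = 92.25 + 1.5Q → Q* = 12.72115, P* = 111.33173.
With the tax, the buyer price exceeds the seller price by 42.1: (158.4 − 3.7Q) − (92.25 + 1.5Q) = 42.1 → Q' = 4.625.
ΔQ = 12.72115 − 4.625 = 8.09615; the wedge equals the tax, 42.1.
Welfare loss = ½ × 8.09615 × 42.1 = $170.42 thousand.

$170.42 thousand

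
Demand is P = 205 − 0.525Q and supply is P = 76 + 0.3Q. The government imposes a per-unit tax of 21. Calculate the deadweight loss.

267.27

Competitive equilibrium: 205 − 0.525Q = 76 + 0.3Q → Q* = 156.3636, P* = 122.9091.
With the tax, the buyer price exceeds the seller price by 21: (205 − 0.525Q) − (76 + 0.3Q) = 21 → Q' = 130.9091.
ΔQ = 156.3636 − 130.9091 = 25.4545; the wedge equals the tax, 21.
Deadweight loss = ½ × 25.4545 × 21 = 267.27.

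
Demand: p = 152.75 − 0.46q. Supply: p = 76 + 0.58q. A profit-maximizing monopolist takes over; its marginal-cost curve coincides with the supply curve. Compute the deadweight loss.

266.33

Competitive equilibrium: 152.75 − 0.46q = 76 + 0.58q → q* = 73.7981, p* = 118.8029.
Marginal revenue: MR = 152.75 − 0.92q. Set MR = MC: 152.75 − 0.92q = 76 + 0.58q → q_m = 51.1667.
Price p_m = 152.75 − 0.46·51.1667 = 129.2133; MC(q_m) = 76 + 0.58·51.1667 = 105.6767.
Competitive q* = 73.7981, so Δq = 22.6314; wedge = 129.2133 − 105.6767 = 23.5366.
Deadweight loss = ½ × 22.6314 × 23.5366 = 266.33.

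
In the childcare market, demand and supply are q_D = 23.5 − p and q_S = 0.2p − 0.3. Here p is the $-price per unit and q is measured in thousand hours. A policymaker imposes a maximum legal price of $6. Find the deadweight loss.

In inverse form: demand p = 23.5 − q, supply p = 1.5 + 5q.
Competitive equilibrium: 23.5 − q = 1.5 + 5q → q* = 3.6667, p* = 19.8333.
At the ceiling p = 6, quantity supplied = (6 − 1.5)/5 = 0.9.
Willingness to pay at q' = 0.9: 23.5 − 1·0.9 = 22.6.
Δq = 3.6667 − 0.9 = 2.7667; wedge = 22.6 − 6 = 16.6.
Welfare loss = ½ × 2.7667 × 16.6 = $22.96 thousand.

$22.96 thousand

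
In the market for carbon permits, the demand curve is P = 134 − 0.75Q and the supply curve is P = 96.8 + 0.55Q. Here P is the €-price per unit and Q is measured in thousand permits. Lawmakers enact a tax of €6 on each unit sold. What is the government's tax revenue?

€144 thousand

Competitive equilibrium: 134 − 0.75Q = 96.8 + 0.55Q → Q* = 28.6154, P* = 112.5385.
With the tax, the buyer price exceeds the seller price by 6: (134 − 0.75Q) − (96.8 + 0.55Q) = 6 → Q' = 24.
Tax revenue = 6 × 24 = €144 thousand.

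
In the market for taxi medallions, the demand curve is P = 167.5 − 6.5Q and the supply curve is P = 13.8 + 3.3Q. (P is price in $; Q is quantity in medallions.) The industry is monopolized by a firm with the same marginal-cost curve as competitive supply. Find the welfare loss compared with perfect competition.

$191.67

Competitive equilibrium: 167.5 − 6.5Q = 13.8 + 3.3Q → Q* = 15.6837, P* = 65.5561.
Marginal revenue: MR = 167.5 − 13Q. Set MR = MC: 167.5 − 13Q = 13.8 + 3.3Q → Q_m = 9.4294.
Price P_m = 167.5 − 6.5·9.4294 = 106.2089; MC(Q_m) = 13.8 + 3.3·9.4294 = 44.917.
Competitive Q* = 15.6837, so ΔQ = 6.2543; wedge = 106.2089 − 44.917 = 61.2919.
DWL = ½ × 6.2543 × 61.2919 = $191.67.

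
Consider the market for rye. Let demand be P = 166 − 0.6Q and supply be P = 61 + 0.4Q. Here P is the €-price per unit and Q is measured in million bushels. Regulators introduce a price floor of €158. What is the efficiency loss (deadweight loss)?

€4201.39 million

Competitive equilibrium: 166 − 0.6Q = 61 + 0.4Q → Q* = 105, P* = 103.
At the floor P = 158, quantity demanded = (166 − 158)/0.6 = 13.3333.
Sellers' marginal cost at Q' = 13.3333: 61 + 0.4·13.3333 = 66.3333.
ΔQ = 105 − 13.3333 = 91.6667; wedge = 158 − 66.3333 = 91.6667.
DWL = ½ × 91.6667 × 91.6667 = €4201.39 million.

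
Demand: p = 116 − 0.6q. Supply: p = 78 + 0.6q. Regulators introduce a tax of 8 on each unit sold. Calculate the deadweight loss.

26.67

Competitive equilibrium: 116 − 0.6q = 78 + 0.6q → q* = 31.6667, p* = 97.
With the tax, the buyer price exceeds the seller price by 8: (116 − 0.6q) − (78 + 0.6q) = 8 → q' = 25.
Δq = 31.6667 − 25 = 6.6667; the wedge equals the tax, 8.
The triangle = ½ × 6.6667 × 8 = 26.67.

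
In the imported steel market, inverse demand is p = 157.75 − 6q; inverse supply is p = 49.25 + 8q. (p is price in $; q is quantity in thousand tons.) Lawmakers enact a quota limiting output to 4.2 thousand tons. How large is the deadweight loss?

Competitive equilibrium: 157.75 − 6q = 49.25 + 8q → q* = 7.75, p* = 111.25.
At q = 4.2: demand price = 157.75 − 6·4.2 = 132.55; supply price = 49.25 + 8·4.2 = 82.85.
Δq = 7.75 − 4.2 = 3.55; wedge = 132.55 − 82.85 = 49.7.
DWL = ½ × 3.55 × 49.7 = $88.22 thousand.

$88.22 thousand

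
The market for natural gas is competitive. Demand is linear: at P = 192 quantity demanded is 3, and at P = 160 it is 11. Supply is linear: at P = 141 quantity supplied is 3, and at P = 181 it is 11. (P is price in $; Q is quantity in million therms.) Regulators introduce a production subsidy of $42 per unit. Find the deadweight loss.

Demand slope = (160 − 192)/(11 − 3) = −4, so P = 204 − 4Q.
Supply slope = (181 − 141)/(11 − 3) = 5, so P = 126 + 5Q.
Competitive equilibrium: 204 − 4Q = 126 + 5Q → Q* = 8.6667, P* = 169.3333.
The subsidy lowers effective supply by 42: P = 84 + 5Q.
New quantity: 204 − 4Q = 84 + 5Q → Q' = 13.3333.
Overproduction ΔQ = 13.3333 − 8.6667 = 4.6666; wedge = subsidy = 42.
Welfare loss = ½ × 4.6666 × 42 = $98 million.

$98 million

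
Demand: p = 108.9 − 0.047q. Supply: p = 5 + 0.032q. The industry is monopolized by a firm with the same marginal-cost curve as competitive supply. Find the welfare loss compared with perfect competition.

Competitive equilibrium: 108.9 − 0.047q = 5 + 0.032q → q* = 1315.18987, p* = 47.08608.
Marginal revenue: MR = 108.9 − 0.094q. Set MR = MC: 108.9 − 0.094q = 5 + 0.032q → q_m = 824.60317.
Price p_m = 108.9 − 0.047·824.60317 = 70.14365; MC(q_m) = 5 + 0.032·824.60317 = 31.3873.
Competitive q* = 1315.18987, so Δq = 490.5867; wedge = 70.14365 − 31.3873 = 38.75635.
The triangle = ½ × 490.5867 × 38.75635 = 9506.67.

9506.67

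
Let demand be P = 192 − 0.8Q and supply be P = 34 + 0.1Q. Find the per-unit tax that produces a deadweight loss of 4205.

Competitive equilibrium: 192 − 0.8Q = 34 + 0.1Q → Q* = 175.5556, P* = 51.5556.
A tax t gives ΔQ = t/0.9 and wedge t, so DWL = t²/1.8.
t²/1.8 = 4205 → t² = 7569 → t = 87.

87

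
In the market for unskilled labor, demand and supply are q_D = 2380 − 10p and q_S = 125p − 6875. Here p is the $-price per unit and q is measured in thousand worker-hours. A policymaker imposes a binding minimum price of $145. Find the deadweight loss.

In inverse form: demand p = 238 − 0.1q, supply p = 55 + 0.008q.
Competitive equilibrium: 238 − 0.1q = 55 + 0.008q → q* = 1694.44444, p* = 68.55556.
At the floor p = 145, quantity demanded = (238 − 145)/0.1 = 930.
Sellers' marginal cost at q' = 930: 55 + 0.008·930 = 62.44.
Δq = 1694.44444 − 930 = 764.44444; wedge = 145 − 62.44 = 82.56.
The triangle = ½ × 764.44444 × 82.56 = $31556.27 thousand.

$31556.27 thousand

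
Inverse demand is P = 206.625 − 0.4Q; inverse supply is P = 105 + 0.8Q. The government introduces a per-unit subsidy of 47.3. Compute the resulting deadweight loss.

Competitive equilibrium: 206.625 − 0.4Q = 105 + 0.8Q → Q* = 84.6875, P* = 172.75.
The subsidy lowers effective supply by 47.3: P = 57.7 + 0.8Q.
New quantity: 206.625 − 0.4Q = 57.7 + 0.8Q → Q' = 124.1042.
Overproduction ΔQ = 124.1042 − 84.6875 = 39.4167; wedge = subsidy = 47.3.
Deadweight loss = ½ × 39.4167 × 47.3 = 932.20.

932.20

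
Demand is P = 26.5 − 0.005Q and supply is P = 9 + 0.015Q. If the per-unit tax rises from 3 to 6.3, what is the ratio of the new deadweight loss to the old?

Competitive equilibrium: 26.5 − 0.005Q = 9 + 0.015Q → Q* = 875, P* = 22.125.
For a per-unit tax t: ΔQ = t/0.02, so DWL = ½·t·(t/0.02) = t²/0.04.
At t = 3: DWL = 225. At t = 6.3: DWL = 992.25.
Ratio = (6.3/3)² = 4.41.

4.41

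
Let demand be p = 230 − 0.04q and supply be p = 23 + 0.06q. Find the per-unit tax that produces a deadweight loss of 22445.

Competitive equilibrium: 230 − 0.04q = 23 + 0.06q → q* = 2070, p* = 147.2.
A tax t gives Δq = t/0.1 and wedge t, so DWL = t²/0.2.
t²/0.2 = 22445 → t² = 4489 → t = 67.

67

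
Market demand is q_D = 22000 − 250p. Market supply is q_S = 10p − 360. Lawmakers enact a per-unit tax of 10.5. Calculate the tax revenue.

In inverse form: demand p = 88 − 0.004q, supply p = 36 + 0.1q.
Competitive equilibrium: 88 − 0.004q = 36 + 0.1q → q* = 500, p* = 86.
With the tax, the buyer price exceeds the seller price by 10.5: (88 − 0.004q) − (36 + 0.1q) = 10.5 → q' = 399.0385.
Tax revenue = 10.5 × 399.0385 = 4189.90.

4189.90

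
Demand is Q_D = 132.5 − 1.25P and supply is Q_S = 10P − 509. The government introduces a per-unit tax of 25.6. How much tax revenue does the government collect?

In inverse form: demand P = 106 − 0.8Q, supply P = 50.9 + 0.1Q.
Competitive equilibrium: 106 − 0.8Q = 50.9 + 0.1Q → Q* = 61.2222, P* = 57.0222.
With the tax, the buyer price exceeds the seller price by 25.6: (106 − 0.8Q) − (50.9 + 0.1Q) = 25.6 → Q' = 32.7778.
Tax revenue = 25.6 × 32.7778 = 839.11.

839.11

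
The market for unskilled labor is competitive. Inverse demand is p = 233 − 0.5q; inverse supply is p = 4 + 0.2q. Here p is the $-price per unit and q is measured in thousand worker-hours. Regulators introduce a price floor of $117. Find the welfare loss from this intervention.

Competitive equilibrium: 233 − 0.5q = 4 + 0.2q → q* = 327.1429, p* = 69.4286.
At the floor p = 117, quantity demanded = (233 − 117)/0.5 = 232.
Sellers' marginal cost at q' = 232: 4 + 0.2·232 = 50.4.
Δq = 327.1429 − 232 = 95.1429; wedge = 117 − 50.4 = 66.6.
DWL = ½ × 95.1429 × 66.6 = $3168.26 thousand.

$3168.26 thousand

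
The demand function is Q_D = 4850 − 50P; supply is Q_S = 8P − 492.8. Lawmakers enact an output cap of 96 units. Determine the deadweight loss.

1591

In inverse form: demand P = 97 − 0.02Q, supply P = 61.6 + 0.125Q.
Competitive equilibrium: 97 − 0.02Q = 61.6 + 0.125Q → Q* = 244.1379, P* = 92.1172.
At Q = 96: demand price = 97 − 0.02·96 = 95.08; supply price = 61.6 + 0.125·96 = 73.6.
ΔQ = 244.1379 − 96 = 148.1379; wedge = 95.08 − 73.6 = 21.48.
The triangle = ½ × 148.1379 × 21.48 = 1591.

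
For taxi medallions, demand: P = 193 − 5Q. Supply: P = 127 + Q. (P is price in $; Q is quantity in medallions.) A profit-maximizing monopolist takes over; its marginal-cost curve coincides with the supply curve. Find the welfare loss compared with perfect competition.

Competitive equilibrium: 193 − 5Q = 127 + Q → Q* = 11, P* = 138.
Marginal revenue: MR = 193 − 10Q. Set MR = MC: 193 − 10Q = 127 + Q → Q_m = 6.
Price P_m = 193 − 5·6 = 163; MC(Q_m) = 127 + 1·6 = 133.
Competitive Q* = 11, so ΔQ = 5; wedge = 163 − 133 = 30.
Welfare loss = ½ × 5 × 30 = $75.

$75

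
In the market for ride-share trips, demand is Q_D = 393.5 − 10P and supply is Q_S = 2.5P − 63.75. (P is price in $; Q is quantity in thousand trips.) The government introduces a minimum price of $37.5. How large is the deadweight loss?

In inverse form: demand P = 39.35 − 0.1Q, supply P = 25.5 + 0.4Q.
Competitive equilibrium: 39.35 − 0.1Q = 25.5 + 0.4Q → Q* = 27.7, P* = 36.58.
At the floor P = 37.5, quantity demanded = (39.35 − 37.5)/0.1 = 18.5.
Sellers' marginal cost at Q' = 18.5: 25.5 + 0.4·18.5 = 32.9.
ΔQ = 27.7 − 18.5 = 9.2; wedge = 37.5 − 32.9 = 4.6.
Welfare loss = ½ × 9.2 × 4.6 = $21.16 thousand.

$21.16 thousand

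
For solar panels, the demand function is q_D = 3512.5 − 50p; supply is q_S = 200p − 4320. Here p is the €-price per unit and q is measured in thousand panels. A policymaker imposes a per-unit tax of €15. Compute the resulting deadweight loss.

In inverse form: demand p = 70.25 − 0.02q, supply p = 21.6 + 0.005q.
Competitive equilibrium: 70.25 − 0.02q = 21.6 + 0.005q → q* = 1946, p* = 31.33.
With the tax, the buyer price exceeds the seller price by 15: (70.25 − 0.02q) − (21.6 + 0.005q) = 15 → q' = 1346.
Δq = 1946 − 1346 = 600; the wedge equals the tax, 15.
Deadweight loss = ½ × 600 × 15 = €4500 thousand.

€4500 thousand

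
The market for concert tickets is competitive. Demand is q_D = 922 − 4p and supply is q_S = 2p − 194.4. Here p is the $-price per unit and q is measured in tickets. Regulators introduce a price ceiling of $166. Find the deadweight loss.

$604.01

In inverse form: demand p = 230.5 − 0.25q, supply p = 97.2 + 0.5q.
Competitive equilibrium: 230.5 − 0.25q = 97.2 + 0.5q → q* = 177.7333, p* = 186.0667.
At the ceiling p = 166, quantity supplied = (166 − 97.2)/0.5 = 137.6.
Willingness to pay at q' = 137.6: 230.5 − 0.25·137.6 = 196.1.
Δq = 177.7333 − 137.6 = 40.1333; wedge = 196.1 − 166 = 30.1.
The triangle = ½ × 40.1333 × 30.1 = $604.01.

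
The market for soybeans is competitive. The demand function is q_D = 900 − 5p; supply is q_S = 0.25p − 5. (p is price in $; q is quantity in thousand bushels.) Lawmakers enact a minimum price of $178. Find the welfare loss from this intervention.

$1657.62 thousand

In inverse form: demand p = 180 − 0.2q, supply p = 20 + 4q.
Competitive equilibrium: 180 − 0.2q = 20 + 4q → q* = 38.0952, p* = 172.381.
At the floor p = 178, quantity demanded = (180 − 178)/0.2 = 10.
Sellers' marginal cost at q' = 10: 20 + 4·10 = 60.
Δq = 38.0952 − 10 = 28.0952; wedge = 178 − 60 = 118.
The triangle = ½ × 28.0952 × 118 = $1657.62 thousand.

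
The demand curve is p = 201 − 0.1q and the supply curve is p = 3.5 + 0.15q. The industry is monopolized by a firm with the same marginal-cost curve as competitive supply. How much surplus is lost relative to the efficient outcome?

Competitive equilibrium: 201 − 0.1q = 3.5 + 0.15q → q* = 790, p* = 122.
Marginal revenue: MR = 201 − 0.2q. Set MR = MC: 201 − 0.2q = 3.5 + 0.15q → q_m = 564.28571.
Price p_m = 201 − 0.1·564.28571 = 144.57143; MC(q_m) = 3.5 + 0.15·564.28571 = 88.14286.
Competitive q* = 790, so Δq = 225.71429; wedge = 144.57143 − 88.14286 = 56.42857.
The triangle = ½ × 225.71429 × 56.42857 = 6368.37.

6368.37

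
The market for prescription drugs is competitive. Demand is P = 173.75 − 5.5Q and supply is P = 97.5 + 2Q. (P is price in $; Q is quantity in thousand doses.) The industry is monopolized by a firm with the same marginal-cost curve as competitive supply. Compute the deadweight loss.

Competitive equilibrium: 173.75 − 5.5Q = 97.5 + 2Q → Q* = 10.1667, P* = 117.8333.
Marginal revenue: MR = 173.75 − 11Q. Set MR = MC: 173.75 − 11Q = 97.5 + 2Q → Q_m = 5.8654.
Price P_m = 173.75 − 5.5·5.8654 = 141.4903; MC(Q_m) = 97.5 + 2·5.8654 = 109.2308.
Competitive Q* = 10.1667, so ΔQ = 4.3013; wedge = 141.4903 − 109.2308 = 32.2595.
Deadweight loss = ½ × 4.3013 × 32.2595 = $69.38 thousand.

$69.38 thousand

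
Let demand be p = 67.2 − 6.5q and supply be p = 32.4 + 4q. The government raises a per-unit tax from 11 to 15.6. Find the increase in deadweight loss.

5.83

Competitive equilibrium: 67.2 − 6.5q = 32.4 + 4q → q* = 3.3143, p* = 45.6571.
For a per-unit tax t: Δq = t/10.5, so DWL = ½·t·(t/10.5) = t²/21.
At t = 11: DWL = 5.762. At t = 15.6: DWL = 11.589.
Increase = 11.589 − 5.762 = 5.83.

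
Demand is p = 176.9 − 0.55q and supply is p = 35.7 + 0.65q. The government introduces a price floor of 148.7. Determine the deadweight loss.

Competitive equilibrium: 176.9 − 0.55q = 35.7 + 0.65q → q* = 117.6667, p* = 112.1833.
At the floor p = 148.7, quantity demanded = (176.9 − 148.7)/0.55 = 51.2727.
Sellers' marginal cost at q' = 51.2727: 35.7 + 0.65·51.2727 = 69.0273.
Δq = 117.6667 − 51.2727 = 66.394; wedge = 148.7 − 69.0273 = 79.6727.
Deadweight loss = ½ × 66.394 × 79.6727 = 2644.89.

2644.89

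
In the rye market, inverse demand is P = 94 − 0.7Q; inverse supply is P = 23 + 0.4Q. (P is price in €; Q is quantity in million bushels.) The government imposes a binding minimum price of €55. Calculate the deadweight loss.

€42.89 million

Competitive equilibrium: 94 − 0.7Q = 23 + 0.4Q → Q* = 64.5455, P* = 48.8182.
At the floor P = 55, quantity demanded = (94 − 55)/0.7 = 55.7143.
Sellers' marginal cost at Q' = 55.7143: 23 + 0.4·55.7143 = 45.2857.
ΔQ = 64.5455 − 55.7143 = 8.8312; wedge = 55 − 45.2857 = 9.7143.
DWL = ½ × 8.8312 × 9.7143 = €42.89 million.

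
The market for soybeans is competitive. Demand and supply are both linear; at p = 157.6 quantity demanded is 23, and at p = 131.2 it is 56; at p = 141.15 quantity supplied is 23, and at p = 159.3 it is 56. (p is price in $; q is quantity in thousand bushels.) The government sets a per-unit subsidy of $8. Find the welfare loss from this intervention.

Demand slope = (131.2 − 157.6)/(56 − 23) = −0.8, so p = 176 − 0.8q.
Supply slope = (159.3 − 141.15)/(56 − 23) = 0.55, so p = 128.5 + 0.55q.
Competitive equilibrium: 176 − 0.8q = 128.5 + 0.55q → q* = 35.1852, p* = 147.8519.
The subsidy lowers effective supply by 8: p = 120.5 + 0.55q.
New quantity: 176 − 0.8q = 120.5 + 0.55q → q' = 41.1111.
Overproduction Δq = 41.1111 − 35.1852 = 5.9259; wedge = subsidy = 8.
DWL = ½ × 5.9259 × 8 = $23.70 thousand.

$23.70 thousand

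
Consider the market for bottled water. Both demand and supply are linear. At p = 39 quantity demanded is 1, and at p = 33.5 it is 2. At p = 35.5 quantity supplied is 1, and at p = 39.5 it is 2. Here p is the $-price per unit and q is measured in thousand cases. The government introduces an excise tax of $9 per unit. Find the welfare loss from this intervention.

Demand slope = (33.5 − 39)/(2 − 1) = −5.5, so p = 44.5 − 5.5q.
Supply slope = (39.5 − 35.5)/(2 − 1) = 4, so p = 31.5 + 4q.
Competitive equilibrium: 44.5 − 5.5q = 31.5 + 4q → q* = 1.3684, p* = 36.9737.
With the tax, the buyer price exceeds the seller price by 9: (44.5 − 5.5q) − (31.5 + 4q) = 9 → q' = 0.4211.
Δq = 1.3684 − 0.4211 = 0.9473; the wedge equals the tax, 9.
DWL = ½ × 0.9473 × 9 = $4.26 thousand.

$4.26 thousand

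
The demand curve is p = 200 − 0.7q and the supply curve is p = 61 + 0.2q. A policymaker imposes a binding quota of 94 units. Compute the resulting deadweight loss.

Competitive equilibrium: 200 − 0.7q = 61 + 0.2q → q* = 154.4444, p* = 91.8889.
At q = 94: demand price = 200 − 0.7·94 = 134.2; supply price = 61 + 0.2·94 = 79.8.
Δq = 154.4444 − 94 = 60.4444; wedge = 134.2 − 79.8 = 54.4.
Welfare loss = ½ × 60.4444 × 54.4 = 1644.09.

1644.09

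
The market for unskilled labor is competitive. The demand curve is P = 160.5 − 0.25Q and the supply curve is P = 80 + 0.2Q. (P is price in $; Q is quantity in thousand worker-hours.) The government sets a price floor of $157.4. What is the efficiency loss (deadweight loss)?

$6236.67 thousand

Competitive equilibrium: 160.5 − 0.25Q = 80 + 0.2Q → Q* = 178.8889, P* = 115.7778.
At the floor P = 157.4, quantity demanded = (160.5 − 157.4)/0.25 = 12.4.
Sellers' marginal cost at Q' = 12.4: 80 + 0.2·12.4 = 82.48.
ΔQ = 178.8889 − 12.4 = 166.4889; wedge = 157.4 − 82.48 = 74.92.
Welfare loss = ½ × 166.4889 × 74.92 = $6236.67 thousand.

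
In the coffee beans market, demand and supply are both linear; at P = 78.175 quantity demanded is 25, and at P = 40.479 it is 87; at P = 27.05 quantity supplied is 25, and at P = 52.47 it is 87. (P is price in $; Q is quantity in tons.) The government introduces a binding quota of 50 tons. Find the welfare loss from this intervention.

$323.77

Demand slope = (40.479 − 78.175)/(87 − 25) = −0.608, so P = 93.375 − 0.608Q.
Supply slope = (52.47 − 27.05)/(87 − 25) = 0.41, so P = 16.8 + 0.41Q.
Competitive equilibrium: 93.375 − 0.608Q = 16.8 + 0.41Q → Q* = 75.221, P* = 47.6406.
At Q = 50: demand price = 93.375 − 0.608·50 = 62.975; supply price = 16.8 + 0.41·50 = 37.3.
ΔQ = 75.221 − 50 = 25.221; wedge = 62.975 − 37.3 = 25.675.
The triangle = ½ × 25.221 × 25.675 = $323.77.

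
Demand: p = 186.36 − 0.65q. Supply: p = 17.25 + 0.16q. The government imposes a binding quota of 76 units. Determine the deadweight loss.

Competitive equilibrium: 186.36 − 0.65q = 17.25 + 0.16q → q* = 208.77778, p* = 50.65444.
At q = 76: demand price = 186.36 − 0.65·76 = 136.96; supply price = 17.25 + 0.16·76 = 29.41.
Δq = 208.77778 − 76 = 132.77778; wedge = 136.96 − 29.41 = 107.55.
The triangle = ½ × 132.77778 × 107.55 = 7140.125.

7140.125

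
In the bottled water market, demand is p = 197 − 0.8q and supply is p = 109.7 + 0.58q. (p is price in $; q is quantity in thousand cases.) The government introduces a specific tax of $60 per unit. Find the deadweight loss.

$1304.35 thousand

Competitive equilibrium: 197 − 0.8q = 109.7 + 0.58q → q* = 63.2609, p* = 146.3913.
With the tax, the buyer price exceeds the seller price by 60: (197 − 0.8q) − (109.7 + 0.58q) = 60 → q' = 19.7826.
Δq = 63.2609 − 19.7826 = 43.4783; the wedge equals the tax, 60.
Deadweight loss = ½ × 43.4783 × 60 = $1304.35 thousand.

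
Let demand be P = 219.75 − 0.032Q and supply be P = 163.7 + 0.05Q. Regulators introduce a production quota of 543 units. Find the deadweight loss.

Competitive equilibrium: 219.75 − 0.032Q = 163.7 + 0.05Q → Q* = 683.5366, P* = 197.8768.
At Q = 543: demand price = 219.75 − 0.032·543 = 202.374; supply price = 163.7 + 0.05·543 = 190.85.
ΔQ = 683.5366 − 543 = 140.5366; wedge = 202.374 − 190.85 = 11.524.
The triangle = ½ × 140.5366 × 11.524 = 809.77.

809.77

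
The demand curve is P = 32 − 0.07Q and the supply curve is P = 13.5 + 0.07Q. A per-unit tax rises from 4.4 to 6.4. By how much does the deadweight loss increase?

77.14

Competitive equilibrium: 32 − 0.07Q = 13.5 + 0.07Q → Q* = 132.1429, P* = 22.75.
For a per-unit tax t: ΔQ = t/0.14, so DWL = ½·t·(t/0.14) = t²/0.28.
At t = 4.4: DWL = 69.143. At t = 6.4: DWL = 146.286.
Increase = 146.286 − 69.143 = 77.14.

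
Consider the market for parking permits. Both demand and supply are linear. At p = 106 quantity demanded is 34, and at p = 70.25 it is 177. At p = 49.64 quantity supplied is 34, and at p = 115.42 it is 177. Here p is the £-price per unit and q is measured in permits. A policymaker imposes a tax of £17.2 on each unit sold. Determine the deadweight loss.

£208.34

Demand slope = (70.25 − 106)/(177 − 34) = −0.25, so p = 114.5 − 0.25q.
Supply slope = (115.42 − 49.64)/(177 − 34) = 0.46, so p = 34 + 0.46q.
Competitive equilibrium: 114.5 − 0.25q = 34 + 0.46q → q* = 113.3803, p* = 86.1549.
With the tax, the buyer price exceeds the seller price by 17.2: (114.5 − 0.25q) − (34 + 0.46q) = 17.2 → q' = 89.1549.
Δq = 113.3803 − 89.1549 = 24.2254; the wedge equals the tax, 17.2.
The triangle = ½ × 24.2254 × 17.2 = £208.34.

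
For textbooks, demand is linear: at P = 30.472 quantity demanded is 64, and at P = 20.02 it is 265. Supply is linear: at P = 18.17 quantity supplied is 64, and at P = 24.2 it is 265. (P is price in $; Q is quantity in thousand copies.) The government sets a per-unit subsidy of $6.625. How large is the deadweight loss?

$267.63 thousand

Demand slope = (20.02 − 30.472)/(265 − 64) = −0.052, so P = 33.8 − 0.052Q.
Supply slope = (24.2 − 18.17)/(265 − 64) = 0.03, so P = 16.25 + 0.03Q.
Competitive equilibrium: 33.8 − 0.052Q = 16.25 + 0.03Q → Q* = 214.0244, P* = 22.6707.
The subsidy lowers effective supply by 6.625: P = 9.625 + 0.03Q.
New quantity: 33.8 − 0.052Q = 9.625 + 0.03Q → Q' = 294.8171.
Overproduction ΔQ = 294.8171 − 214.0244 = 80.7927; wedge = subsidy = 6.625.
Welfare loss = ½ × 80.7927 × 6.625 = $267.63 thousand.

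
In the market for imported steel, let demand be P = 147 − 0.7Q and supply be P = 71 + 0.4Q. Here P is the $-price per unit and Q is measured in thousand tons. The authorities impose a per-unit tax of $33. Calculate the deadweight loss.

$495 thousand

Competitive equilibrium: 147 − 0.7Q = 71 + 0.4Q → Q* = 69.0909, P* = 98.6364.
With the tax, the buyer price exceeds the seller price by 33: (147 − 0.7Q) − (71 + 0.4Q) = 33 → Q' = 39.0909.
ΔQ = 69.0909 − 39.0909 = 30; the wedge equals the tax, 33.
DWL = ½ × 30 × 33 = $495 thousand.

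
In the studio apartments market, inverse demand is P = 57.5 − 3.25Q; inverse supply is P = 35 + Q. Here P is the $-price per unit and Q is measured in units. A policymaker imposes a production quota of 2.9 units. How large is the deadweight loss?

$12.18

Competitive equilibrium: 57.5 − 3.25Q = 35 + Q → Q* = 5.2941, P* = 40.2941.
At Q = 2.9: demand price = 57.5 − 3.25·2.9 = 48.075; supply price = 35 + 1·2.9 = 37.9.
ΔQ = 5.2941 − 2.9 = 2.3941; wedge = 48.075 − 37.9 = 10.175.
The triangle = ½ × 2.3941 × 10.175 = $12.18.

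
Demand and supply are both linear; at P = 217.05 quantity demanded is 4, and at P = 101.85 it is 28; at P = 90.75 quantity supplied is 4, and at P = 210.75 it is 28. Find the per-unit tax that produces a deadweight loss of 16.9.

18.2

Demand slope = (101.85 − 217.05)/(28 − 4) = −4.8, so P = 236.25 − 4.8Q.
Supply slope = (210.75 − 90.75)/(28 − 4) = 5, so P = 70.75 + 5Q.
Competitive equilibrium: 236.25 − 4.8Q = 70.75 + 5Q → Q* = 16.8878, P* = 155.1888.
A tax t gives ΔQ = t/9.8 and wedge t, so DWL = t²/19.6.
t²/19.6 = 16.9 → t² = 331.24 → t = 18.2.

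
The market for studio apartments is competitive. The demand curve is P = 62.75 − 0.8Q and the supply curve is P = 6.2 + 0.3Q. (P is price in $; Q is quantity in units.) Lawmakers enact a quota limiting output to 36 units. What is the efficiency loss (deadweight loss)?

Competitive equilibrium: 62.75 − 0.8Q = 6.2 + 0.3Q → Q* = 51.4091, P* = 21.6227.
At Q = 36: demand price = 62.75 − 0.8·36 = 33.95; supply price = 6.2 + 0.3·36 = 17.
ΔQ = 51.4091 − 36 = 15.4091; wedge = 33.95 − 17 = 16.95.
DWL = ½ × 15.4091 × 16.95 = $130.59.

$130.59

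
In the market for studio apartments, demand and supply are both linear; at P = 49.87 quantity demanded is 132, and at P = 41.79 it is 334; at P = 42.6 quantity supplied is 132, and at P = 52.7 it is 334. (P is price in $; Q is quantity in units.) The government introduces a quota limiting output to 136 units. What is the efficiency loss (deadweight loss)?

Demand slope = (41.79 − 49.87)/(334 − 132) = −0.04, so P = 55.15 − 0.04Q.
Supply slope = (52.7 − 42.6)/(334 − 132) = 0.05, so P = 36 + 0.05Q.
Competitive equilibrium: 55.15 − 0.04Q = 36 + 0.05Q → Q* = 212.7778, P* = 46.6389.
At Q = 136: demand price = 55.15 − 0.04·136 = 49.71; supply price = 36 + 0.05·136 = 42.8.
ΔQ = 212.7778 − 136 = 76.7778; wedge = 49.71 − 42.8 = 6.91.
DWL = ½ × 76.7778 × 6.91 = $265.27.

$265.27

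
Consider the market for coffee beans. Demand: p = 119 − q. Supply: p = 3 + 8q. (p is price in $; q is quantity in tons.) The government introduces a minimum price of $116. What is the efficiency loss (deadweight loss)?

$440.06

Competitive equilibrium: 119 − q = 3 + 8q → q* = 12.8889, p* = 106.1111.
At the floor p = 116, quantity demanded = (119 − 116)/1 = 3.
Sellers' marginal cost at q' = 3: 3 + 8·3 = 27.
Δq = 12.8889 − 3 = 9.8889; wedge = 116 − 27 = 89.
Deadweight loss = ½ × 9.8889 × 89 = $440.06.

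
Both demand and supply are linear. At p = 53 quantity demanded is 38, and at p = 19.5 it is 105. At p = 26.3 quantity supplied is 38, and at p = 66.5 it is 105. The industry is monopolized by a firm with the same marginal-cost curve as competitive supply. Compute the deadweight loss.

Demand slope = (19.5 − 53)/(105 − 38) = −0.5, so p = 72 − 0.5q.
Supply slope = (66.5 − 26.3)/(105 − 38) = 0.6, so p = 3.5 + 0.6q.
Competitive equilibrium: 72 − 0.5q = 3.5 + 0.6q → q* = 62.2727, p* = 40.8636.
Marginal revenue: MR = 72 − q. Set MR = MC: 72 − q = 3.5 + 0.6q → q_m = 42.8125.
Price p_m = 72 − 0.5·42.8125 = 50.5938; MC(q_m) = 3.5 + 0.6·42.8125 = 29.1875.
Competitive q* = 62.2727, so Δq = 19.4602; wedge = 50.5938 − 29.1875 = 21.4063.
The triangle = ½ × 19.4602 × 21.4063 = 208.29.

208.29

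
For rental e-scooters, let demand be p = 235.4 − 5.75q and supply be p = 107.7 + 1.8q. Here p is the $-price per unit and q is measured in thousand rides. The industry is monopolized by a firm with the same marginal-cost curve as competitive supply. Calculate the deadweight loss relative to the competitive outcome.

Competitive equilibrium: 235.4 − 5.75q = 107.7 + 1.8q → q* = 16.9139, p* = 138.145.
Marginal revenue: MR = 235.4 − 11.5q. Set MR = MC: 235.4 − 11.5q = 107.7 + 1.8q → q_m = 9.6015.
Price p_m = 235.4 − 5.75·9.6015 = 180.1914; MC(q_m) = 107.7 + 1.8·9.6015 = 124.9827.
Competitive q* = 16.9139, so Δq = 7.3124; wedge = 180.1914 − 124.9827 = 55.2087.
The triangle = ½ × 7.3124 × 55.2087 = $201.85 thousand.

$201.85 thousand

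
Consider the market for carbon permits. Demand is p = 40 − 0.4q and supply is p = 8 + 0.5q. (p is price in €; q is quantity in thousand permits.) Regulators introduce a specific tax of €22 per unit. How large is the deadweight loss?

€268.89 thousand

Competitive equilibrium: 40 − 0.4q = 8 + 0.5q → q* = 35.5556, p* = 25.7778.
With the tax, the buyer price exceeds the seller price by 22: (40 − 0.4q) − (8 + 0.5q) = 22 → q' = 11.1111.
Δq = 35.5556 − 11.1111 = 24.4445; the wedge equals the tax, 22.
Deadweight loss = ½ × 24.4445 × 22 = €268.89 thousand.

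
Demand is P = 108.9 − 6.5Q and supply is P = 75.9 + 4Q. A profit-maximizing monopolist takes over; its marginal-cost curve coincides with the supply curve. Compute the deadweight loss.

Competitive equilibrium: 108.9 − 6.5Q = 75.9 + 4Q → Q* = 3.1429, P* = 88.4714.
Marginal revenue: MR = 108.9 − 13Q. Set MR = MC: 108.9 − 13Q = 75.9 + 4Q → Q_m = 1.9412.
Price P_m = 108.9 − 6.5·1.9412 = 96.2822; MC(Q_m) = 75.9 + 4·1.9412 = 83.6648.
Competitive Q* = 3.1429, so ΔQ = 1.2017; wedge = 96.2822 − 83.6648 = 12.6174.
The triangle = ½ × 1.2017 × 12.6174 = 7.58.

7.58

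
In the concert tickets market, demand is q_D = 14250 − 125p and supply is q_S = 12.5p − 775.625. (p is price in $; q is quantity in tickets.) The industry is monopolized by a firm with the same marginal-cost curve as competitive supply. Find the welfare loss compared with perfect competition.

In inverse form: demand p = 114 − 0.008q, supply p = 62.05 + 0.08q.
Competitive equilibrium: 114 − 0.008q = 62.05 + 0.08q → q* = 590.3409, p* = 109.2773.
Marginal revenue: MR = 114 − 0.016q. Set MR = MC: 114 − 0.016q = 62.05 + 0.08q → q_m = 541.1458.
Price p_m = 114 − 0.008·541.1458 = 109.6708; MC(q_m) = 62.05 + 0.08·541.1458 = 105.3417.
Competitive q* = 590.3409, so Δq = 49.1951; wedge = 109.6708 − 105.3417 = 4.3291.
DWL = ½ × 49.1951 × 4.3291 = $106.49.

$106.49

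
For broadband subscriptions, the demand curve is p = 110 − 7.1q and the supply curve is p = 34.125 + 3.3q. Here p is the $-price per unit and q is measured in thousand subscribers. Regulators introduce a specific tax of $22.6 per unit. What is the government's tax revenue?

Competitive equilibrium: 110 − 7.1q = 34.125 + 3.3q → q* = 7.2957, p* = 58.2007.
With the tax, the buyer price exceeds the seller price by 22.6: (110 − 7.1q) − (34.125 + 3.3q) = 22.6 → q' = 5.1226.
Tax revenue = 22.6 × 5.1226 = $115.77 thousand.

$115.77 thousand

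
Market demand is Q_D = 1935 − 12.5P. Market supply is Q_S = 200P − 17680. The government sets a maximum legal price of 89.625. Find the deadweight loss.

In inverse form: demand P = 154.8 − 0.08Q, supply P = 88.4 + 0.005Q.
Competitive equilibrium: 154.8 − 0.08Q = 88.4 + 0.005Q → Q* = 781.1765, P* = 92.3059.
At the ceiling P = 89.625, quantity supplied = (89.625 − 88.4)/0.005 = 245.
Willingness to pay at Q' = 245: 154.8 − 0.08·245 = 135.2.
ΔQ = 781.1765 − 245 = 536.1765; wedge = 135.2 − 89.625 = 45.575.
DWL = ½ × 536.1765 × 45.575 = 12218.12.

12218.12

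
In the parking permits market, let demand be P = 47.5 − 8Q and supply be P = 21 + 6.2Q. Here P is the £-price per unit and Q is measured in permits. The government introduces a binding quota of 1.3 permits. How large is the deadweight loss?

£2.28

Competitive equilibrium: 47.5 − 8Q = 21 + 6.2Q → Q* = 1.8662, P* = 32.5704.
At Q = 1.3: demand price = 47.5 − 8·1.3 = 37.1; supply price = 21 + 6.2·1.3 = 29.06.
ΔQ = 1.8662 − 1.3 = 0.5662; wedge = 37.1 − 29.06 = 8.04.
Welfare loss = ½ × 0.5662 × 8.04 = £2.28.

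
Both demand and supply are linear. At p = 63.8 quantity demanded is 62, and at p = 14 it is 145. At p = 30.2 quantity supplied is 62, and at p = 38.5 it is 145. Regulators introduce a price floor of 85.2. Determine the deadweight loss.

Demand slope = (14 − 63.8)/(145 − 62) = −0.6, so p = 101 − 0.6q.
Supply slope = (38.5 − 30.2)/(145 − 62) = 0.1, so p = 24 + 0.1q.
Competitive equilibrium: 101 − 0.6q = 24 + 0.1q → q* = 110, p* = 35.
At the floor p = 85.2, quantity demanded = (101 − 85.2)/0.6 = 26.3333.
Sellers' marginal cost at q' = 26.3333: 24 + 0.1·26.3333 = 26.6333.
Δq = 110 − 26.3333 = 83.6667; wedge = 85.2 − 26.6333 = 58.5667.
Deadweight loss = ½ × 83.6667 × 58.5667 = 2450.04.

2450.04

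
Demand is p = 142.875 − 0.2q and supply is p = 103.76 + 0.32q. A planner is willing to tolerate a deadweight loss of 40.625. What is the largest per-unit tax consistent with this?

6.5

Competitive equilibrium: 142.875 − 0.2q = 103.76 + 0.32q → q* = 75.2212, p* = 127.8308.
A tax t gives Δq = t/0.52 and wedge t, so DWL = t²/1.04.
t²/1.04 = 40.625 → t² = 42.25 → t = 6.5.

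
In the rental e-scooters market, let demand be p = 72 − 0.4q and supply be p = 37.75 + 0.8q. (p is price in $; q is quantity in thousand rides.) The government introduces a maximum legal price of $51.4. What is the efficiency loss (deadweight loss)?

Competitive equilibrium: 72 − 0.4q = 37.75 + 0.8q → q* = 28.5417, p* = 60.5833.
At the ceiling p = 51.4, quantity supplied = (51.4 − 37.75)/0.8 = 17.0625.
Willingness to pay at q' = 17.0625: 72 − 0.4·17.0625 = 65.175.
Δq = 28.5417 − 17.0625 = 11.4792; wedge = 65.175 − 51.4 = 13.775.
DWL = ½ × 11.4792 × 13.775 = $79.06 thousand.

$79.06 thousand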